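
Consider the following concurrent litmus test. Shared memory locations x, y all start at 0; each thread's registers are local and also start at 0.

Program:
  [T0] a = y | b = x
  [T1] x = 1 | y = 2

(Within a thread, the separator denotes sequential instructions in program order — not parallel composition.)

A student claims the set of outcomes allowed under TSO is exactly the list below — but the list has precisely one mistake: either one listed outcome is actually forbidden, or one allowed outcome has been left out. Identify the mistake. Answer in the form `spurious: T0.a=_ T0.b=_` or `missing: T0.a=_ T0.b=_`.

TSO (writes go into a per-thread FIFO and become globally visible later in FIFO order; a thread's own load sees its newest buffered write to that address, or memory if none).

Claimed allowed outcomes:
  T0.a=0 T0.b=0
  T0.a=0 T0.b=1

outcome vector order: (T0.a,T0.b)
[TSO] allowed = {(0,0), (0,1), (2,1)}
TSO∖claimed = {(2,1)}

missing: T0.a=2 T0.b=1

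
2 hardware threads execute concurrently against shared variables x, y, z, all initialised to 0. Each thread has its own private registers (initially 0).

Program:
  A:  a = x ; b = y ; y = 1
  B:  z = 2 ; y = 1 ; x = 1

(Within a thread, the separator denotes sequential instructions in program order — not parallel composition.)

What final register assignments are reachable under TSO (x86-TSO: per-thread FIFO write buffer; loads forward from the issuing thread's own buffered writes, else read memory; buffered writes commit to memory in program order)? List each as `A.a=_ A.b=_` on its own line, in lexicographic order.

A.a=0 A.b=0
A.a=0 A.b=1
A.a=1 A.b=1

outcome vector order: (A.a,A.b)
|TSO outcomes| = 3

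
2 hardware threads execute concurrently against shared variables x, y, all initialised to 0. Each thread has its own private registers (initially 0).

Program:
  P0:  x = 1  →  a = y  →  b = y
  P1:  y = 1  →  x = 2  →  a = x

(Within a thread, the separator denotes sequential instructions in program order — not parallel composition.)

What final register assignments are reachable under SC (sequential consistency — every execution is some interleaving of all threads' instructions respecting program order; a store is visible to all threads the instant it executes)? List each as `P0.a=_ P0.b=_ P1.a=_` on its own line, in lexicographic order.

outcome vector order: (P0.a,P0.b,P1.a)
|SC outcomes| = 4

P0.a=0 P0.b=0 P1.a=2
P0.a=0 P0.b=1 P1.a=2
P0.a=1 P0.b=1 P1.a=1
P0.a=1 P0.b=1 P1.a=2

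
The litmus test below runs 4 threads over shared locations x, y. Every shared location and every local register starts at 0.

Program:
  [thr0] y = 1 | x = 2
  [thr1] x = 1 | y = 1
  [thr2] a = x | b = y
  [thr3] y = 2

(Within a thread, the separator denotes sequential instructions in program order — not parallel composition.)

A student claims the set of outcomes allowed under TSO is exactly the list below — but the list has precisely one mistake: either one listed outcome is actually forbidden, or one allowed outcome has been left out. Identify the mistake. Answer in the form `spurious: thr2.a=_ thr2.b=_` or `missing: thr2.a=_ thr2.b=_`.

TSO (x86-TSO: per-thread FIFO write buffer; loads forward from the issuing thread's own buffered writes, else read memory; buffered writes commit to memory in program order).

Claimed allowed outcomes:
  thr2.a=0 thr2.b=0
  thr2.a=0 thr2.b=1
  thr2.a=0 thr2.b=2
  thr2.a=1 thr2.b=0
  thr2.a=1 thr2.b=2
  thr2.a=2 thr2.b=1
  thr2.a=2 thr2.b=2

missing: thr2.a=1 thr2.b=1

outcome vector order: (thr2.a,thr2.b)
[TSO] allowed = {(0,0) (0,1) (0,2) (1,0) (1,1) (1,2) (2,1) (2,2)}
TSO∖claimed = {(1,1)}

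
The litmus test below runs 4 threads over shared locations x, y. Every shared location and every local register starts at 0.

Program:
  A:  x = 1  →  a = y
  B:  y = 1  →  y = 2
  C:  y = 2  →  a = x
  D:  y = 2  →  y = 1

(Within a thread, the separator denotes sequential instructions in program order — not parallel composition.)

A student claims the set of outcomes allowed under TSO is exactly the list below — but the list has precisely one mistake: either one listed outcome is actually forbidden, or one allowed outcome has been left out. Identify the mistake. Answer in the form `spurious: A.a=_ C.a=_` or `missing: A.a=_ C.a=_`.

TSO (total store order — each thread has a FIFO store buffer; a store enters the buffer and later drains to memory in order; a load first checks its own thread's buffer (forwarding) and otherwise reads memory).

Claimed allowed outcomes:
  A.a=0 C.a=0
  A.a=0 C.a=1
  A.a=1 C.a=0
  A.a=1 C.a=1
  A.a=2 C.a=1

missing: A.a=2 C.a=0

outcome vector order: (A.a,C.a)
TSO: 6 outcomes — {0/0, 0/1, 1/0, 1/1, 2/0, 2/1}
TSO∖claimed = {2/0}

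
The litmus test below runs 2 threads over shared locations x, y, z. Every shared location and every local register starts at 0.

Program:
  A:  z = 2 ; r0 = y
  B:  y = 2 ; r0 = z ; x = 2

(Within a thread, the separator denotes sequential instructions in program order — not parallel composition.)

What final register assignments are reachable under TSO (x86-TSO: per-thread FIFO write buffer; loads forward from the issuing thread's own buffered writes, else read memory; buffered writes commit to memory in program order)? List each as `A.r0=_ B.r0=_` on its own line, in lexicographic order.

A.r0=0 B.r0=0
A.r0=0 B.r0=2
A.r0=2 B.r0=0
A.r0=2 B.r0=2

outcome vector order: (A.r0,B.r0)
|TSO outcomes| = 4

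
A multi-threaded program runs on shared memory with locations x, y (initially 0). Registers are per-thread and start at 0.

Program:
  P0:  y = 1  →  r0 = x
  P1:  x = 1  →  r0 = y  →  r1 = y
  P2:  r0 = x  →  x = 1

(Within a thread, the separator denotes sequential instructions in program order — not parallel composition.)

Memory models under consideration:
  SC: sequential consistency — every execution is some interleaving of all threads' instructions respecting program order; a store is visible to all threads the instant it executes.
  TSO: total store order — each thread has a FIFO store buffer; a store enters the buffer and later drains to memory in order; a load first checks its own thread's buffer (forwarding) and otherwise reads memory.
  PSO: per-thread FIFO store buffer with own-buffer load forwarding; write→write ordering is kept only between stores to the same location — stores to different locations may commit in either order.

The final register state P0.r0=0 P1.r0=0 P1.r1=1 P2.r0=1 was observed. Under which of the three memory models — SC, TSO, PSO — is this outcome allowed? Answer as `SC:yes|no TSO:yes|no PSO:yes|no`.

outcome vector order: (P0.r0,P1.r0,P1.r1,P2.r0)
under SC → 0110, 0111, 1000, 1001, 1010, 1011, 1110, 1111
under TSO → 0000, 0001, 0010, 0011, 0110, 0111, 1000, 1001, 1010, 1011, 1110, 1111
under PSO → 0000, 0001, 0010, 0011, 0110, 0111, 1000, 1001, 1010, 1011, 1110, 1111
target 0011 ∈ {TSO,PSO}

SC:no TSO:yes PSO:yes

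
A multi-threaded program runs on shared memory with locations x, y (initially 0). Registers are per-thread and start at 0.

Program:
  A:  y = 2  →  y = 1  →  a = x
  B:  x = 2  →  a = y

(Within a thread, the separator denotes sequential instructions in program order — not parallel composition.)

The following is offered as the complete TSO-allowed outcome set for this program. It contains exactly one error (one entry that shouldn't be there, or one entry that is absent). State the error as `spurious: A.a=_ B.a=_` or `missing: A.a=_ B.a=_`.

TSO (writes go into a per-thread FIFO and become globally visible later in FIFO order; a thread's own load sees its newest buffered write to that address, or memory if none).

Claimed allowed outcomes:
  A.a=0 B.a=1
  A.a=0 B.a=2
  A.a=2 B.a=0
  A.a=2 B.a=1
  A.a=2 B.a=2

missing: A.a=0 B.a=0

outcome vector order: (A.a,B.a)
under TSO → <0 0>, <0 1>, <0 2>, <2 0>, <2 1>, <2 2>
TSO∖claimed = {<0 0>}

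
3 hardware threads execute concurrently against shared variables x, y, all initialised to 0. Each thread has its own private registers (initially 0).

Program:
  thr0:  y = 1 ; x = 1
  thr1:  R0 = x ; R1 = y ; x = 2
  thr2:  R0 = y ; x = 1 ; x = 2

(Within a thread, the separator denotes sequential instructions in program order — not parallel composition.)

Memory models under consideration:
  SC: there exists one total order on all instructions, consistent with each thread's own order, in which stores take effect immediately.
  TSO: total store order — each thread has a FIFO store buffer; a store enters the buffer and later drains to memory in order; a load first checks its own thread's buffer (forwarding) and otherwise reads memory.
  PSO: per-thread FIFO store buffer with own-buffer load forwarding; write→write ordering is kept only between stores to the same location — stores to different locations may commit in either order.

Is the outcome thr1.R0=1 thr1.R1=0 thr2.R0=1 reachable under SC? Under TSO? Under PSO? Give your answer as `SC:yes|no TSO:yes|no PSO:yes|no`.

outcome vector order: (thr1.R0,thr1.R1,thr2.R0)
SC: 10 outcomes — {000, 001, 010, 011, 100, 110, 111, 200, 210, 211}
TSO: 10 outcomes — {000, 001, 010, 011, 100, 110, 111, 200, 210, 211}
PSO: 11 outcomes — {000, 001, 010, 011, 100, 101, 110, 111, 200, 210, 211}
target 101 ∈ {PSO}

SC:no TSO:no PSO:yes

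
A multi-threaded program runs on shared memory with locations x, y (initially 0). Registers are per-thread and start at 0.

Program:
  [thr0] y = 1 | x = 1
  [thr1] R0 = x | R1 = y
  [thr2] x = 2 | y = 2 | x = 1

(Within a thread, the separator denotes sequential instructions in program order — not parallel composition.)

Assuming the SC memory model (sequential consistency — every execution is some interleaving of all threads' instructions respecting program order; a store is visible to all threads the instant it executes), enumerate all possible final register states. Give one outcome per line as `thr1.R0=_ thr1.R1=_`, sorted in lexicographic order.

outcome vector order: (thr1.R0,thr1.R1)
|SC outcomes| = 8

thr1.R0=0 thr1.R1=0
thr1.R0=0 thr1.R1=1
thr1.R0=0 thr1.R1=2
thr1.R0=1 thr1.R1=1
thr1.R0=1 thr1.R1=2
thr1.R0=2 thr1.R1=0
thr1.R0=2 thr1.R1=1
thr1.R0=2 thr1.R1=2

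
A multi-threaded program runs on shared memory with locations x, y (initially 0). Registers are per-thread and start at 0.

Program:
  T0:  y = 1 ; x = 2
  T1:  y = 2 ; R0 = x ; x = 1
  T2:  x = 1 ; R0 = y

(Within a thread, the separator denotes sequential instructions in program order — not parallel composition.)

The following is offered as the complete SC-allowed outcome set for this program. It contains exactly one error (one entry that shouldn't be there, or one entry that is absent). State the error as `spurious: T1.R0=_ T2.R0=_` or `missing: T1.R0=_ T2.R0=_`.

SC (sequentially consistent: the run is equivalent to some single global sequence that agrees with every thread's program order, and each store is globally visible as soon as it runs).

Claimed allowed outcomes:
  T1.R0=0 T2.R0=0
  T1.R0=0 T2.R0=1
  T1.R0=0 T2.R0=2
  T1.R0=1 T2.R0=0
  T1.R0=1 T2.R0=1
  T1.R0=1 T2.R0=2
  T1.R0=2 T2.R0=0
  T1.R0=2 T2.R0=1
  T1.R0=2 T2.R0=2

outcome vector order: (T1.R0,T2.R0)
under SC → (0,1), (0,2), (1,0), (1,1), (1,2), (2,0), (2,1), (2,2)
claimed∖SC = {(0,0)}

spurious: T1.R0=0 T2.R0=0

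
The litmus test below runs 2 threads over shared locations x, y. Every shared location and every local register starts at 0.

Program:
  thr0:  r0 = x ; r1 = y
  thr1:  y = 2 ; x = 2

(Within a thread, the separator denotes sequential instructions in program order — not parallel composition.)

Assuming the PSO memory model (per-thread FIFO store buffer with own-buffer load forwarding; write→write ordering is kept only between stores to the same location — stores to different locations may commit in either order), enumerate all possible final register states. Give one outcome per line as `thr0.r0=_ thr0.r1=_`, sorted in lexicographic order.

thr0.r0=0 thr0.r1=0
thr0.r0=0 thr0.r1=2
thr0.r0=2 thr0.r1=0
thr0.r0=2 thr0.r1=2

outcome vector order: (thr0.r0,thr0.r1)
|PSO outcomes| = 4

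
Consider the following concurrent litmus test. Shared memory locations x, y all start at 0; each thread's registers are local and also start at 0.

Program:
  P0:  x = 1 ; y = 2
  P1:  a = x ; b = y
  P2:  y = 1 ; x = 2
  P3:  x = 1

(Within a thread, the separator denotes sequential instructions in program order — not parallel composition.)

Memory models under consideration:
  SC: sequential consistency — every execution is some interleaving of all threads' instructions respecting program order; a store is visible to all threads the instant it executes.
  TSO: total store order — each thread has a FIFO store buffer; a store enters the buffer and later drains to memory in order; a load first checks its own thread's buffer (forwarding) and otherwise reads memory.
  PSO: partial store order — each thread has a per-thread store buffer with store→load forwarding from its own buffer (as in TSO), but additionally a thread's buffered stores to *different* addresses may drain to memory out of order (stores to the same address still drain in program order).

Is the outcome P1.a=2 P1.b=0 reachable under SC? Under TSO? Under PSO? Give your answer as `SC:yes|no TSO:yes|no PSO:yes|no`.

outcome vector order: (P1.a,P1.b)
under SC → <0 0> <0 1> <0 2> <1 0> <1 1> <1 2> <2 1> <2 2>
under TSO → <0 0> <0 1> <0 2> <1 0> <1 1> <1 2> <2 1> <2 2>
under PSO → <0 0> <0 1> <0 2> <1 0> <1 1> <1 2> <2 0> <2 1> <2 2>
target <2 0> ∈ {PSO}

SC:no TSO:no PSO:yes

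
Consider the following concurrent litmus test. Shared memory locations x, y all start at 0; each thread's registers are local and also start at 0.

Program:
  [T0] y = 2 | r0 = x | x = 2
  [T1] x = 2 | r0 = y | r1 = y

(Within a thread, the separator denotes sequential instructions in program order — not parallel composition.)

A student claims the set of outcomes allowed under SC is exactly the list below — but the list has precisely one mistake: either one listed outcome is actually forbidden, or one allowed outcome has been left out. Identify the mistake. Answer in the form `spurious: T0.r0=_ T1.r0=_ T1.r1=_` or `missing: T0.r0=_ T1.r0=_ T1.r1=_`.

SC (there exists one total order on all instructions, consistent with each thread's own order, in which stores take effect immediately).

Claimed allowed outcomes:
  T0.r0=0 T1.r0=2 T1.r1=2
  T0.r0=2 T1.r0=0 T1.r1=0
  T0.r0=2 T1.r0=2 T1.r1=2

missing: T0.r0=2 T1.r0=0 T1.r1=2

outcome vector order: (T0.r0,T1.r0,T1.r1)
[SC] allowed = {0/2/2 2/0/0 2/0/2 2/2/2}
SC∖claimed = {2/0/2}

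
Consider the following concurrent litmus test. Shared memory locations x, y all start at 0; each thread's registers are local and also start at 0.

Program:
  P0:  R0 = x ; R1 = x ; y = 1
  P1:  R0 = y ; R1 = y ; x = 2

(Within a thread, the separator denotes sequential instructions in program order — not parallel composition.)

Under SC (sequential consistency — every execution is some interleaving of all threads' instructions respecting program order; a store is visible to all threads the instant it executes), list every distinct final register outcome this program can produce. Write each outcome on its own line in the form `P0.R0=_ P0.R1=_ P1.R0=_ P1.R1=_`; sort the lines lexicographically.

outcome vector order: (P0.R0,P0.R1,P1.R0,P1.R1)
|SC outcomes| = 5

P0.R0=0 P0.R1=0 P1.R0=0 P1.R1=0
P0.R0=0 P0.R1=0 P1.R0=0 P1.R1=1
P0.R0=0 P0.R1=0 P1.R0=1 P1.R1=1
P0.R0=0 P0.R1=2 P1.R0=0 P1.R1=0
P0.R0=2 P0.R1=2 P1.R0=0 P1.R1=0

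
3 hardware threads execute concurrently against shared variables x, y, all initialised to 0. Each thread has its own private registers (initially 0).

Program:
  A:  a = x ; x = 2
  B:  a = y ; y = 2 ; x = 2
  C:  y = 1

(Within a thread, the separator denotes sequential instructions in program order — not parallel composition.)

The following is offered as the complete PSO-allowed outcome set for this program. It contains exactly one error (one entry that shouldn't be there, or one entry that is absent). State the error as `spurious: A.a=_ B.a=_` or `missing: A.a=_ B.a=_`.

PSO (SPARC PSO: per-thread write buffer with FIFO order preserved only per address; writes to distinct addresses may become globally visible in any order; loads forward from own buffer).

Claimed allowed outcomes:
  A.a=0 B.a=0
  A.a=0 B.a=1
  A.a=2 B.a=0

missing: A.a=2 B.a=1

outcome vector order: (A.a,B.a)
PSO (4): 00 01 20 21
PSO∖claimed = {21}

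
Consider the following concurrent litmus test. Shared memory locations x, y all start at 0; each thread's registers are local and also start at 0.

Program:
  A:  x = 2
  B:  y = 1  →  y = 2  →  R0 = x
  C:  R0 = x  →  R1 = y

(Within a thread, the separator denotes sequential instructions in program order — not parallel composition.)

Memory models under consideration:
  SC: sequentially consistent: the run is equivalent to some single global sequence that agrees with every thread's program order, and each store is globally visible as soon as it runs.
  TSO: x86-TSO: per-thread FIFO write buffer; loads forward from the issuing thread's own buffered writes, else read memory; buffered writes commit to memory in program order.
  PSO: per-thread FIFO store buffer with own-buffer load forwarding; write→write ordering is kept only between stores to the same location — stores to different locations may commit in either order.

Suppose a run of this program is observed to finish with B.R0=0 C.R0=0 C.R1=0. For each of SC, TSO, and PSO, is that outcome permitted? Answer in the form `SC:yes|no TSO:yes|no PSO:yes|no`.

SC:yes TSO:yes PSO:yes

outcome vector order: (B.R0,C.R0,C.R1)
under SC → 0/0/0 0/0/1 0/0/2 0/2/2 2/0/0 2/0/1 2/0/2 2/2/0 2/2/1 2/2/2
under TSO → 0/0/0 0/0/1 0/0/2 0/2/0 0/2/1 0/2/2 2/0/0 2/0/1 2/0/2 2/2/0 2/2/1 2/2/2
under PSO → 0/0/0 0/0/1 0/0/2 0/2/0 0/2/1 0/2/2 2/0/0 2/0/1 2/0/2 2/2/0 2/2/1 2/2/2
target 0/0/0 ∈ {SC,TSO,PSO}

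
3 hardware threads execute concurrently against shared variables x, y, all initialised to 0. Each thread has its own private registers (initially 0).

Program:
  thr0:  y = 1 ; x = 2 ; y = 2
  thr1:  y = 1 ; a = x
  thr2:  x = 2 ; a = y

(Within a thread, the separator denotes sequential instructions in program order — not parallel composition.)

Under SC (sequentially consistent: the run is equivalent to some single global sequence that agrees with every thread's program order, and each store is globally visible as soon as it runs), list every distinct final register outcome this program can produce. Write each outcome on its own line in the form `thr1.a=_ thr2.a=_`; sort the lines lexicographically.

thr1.a=0 thr2.a=1
thr1.a=0 thr2.a=2
thr1.a=2 thr2.a=0
thr1.a=2 thr2.a=1
thr1.a=2 thr2.a=2

outcome vector order: (thr1.a,thr2.a)
|SC outcomes| = 5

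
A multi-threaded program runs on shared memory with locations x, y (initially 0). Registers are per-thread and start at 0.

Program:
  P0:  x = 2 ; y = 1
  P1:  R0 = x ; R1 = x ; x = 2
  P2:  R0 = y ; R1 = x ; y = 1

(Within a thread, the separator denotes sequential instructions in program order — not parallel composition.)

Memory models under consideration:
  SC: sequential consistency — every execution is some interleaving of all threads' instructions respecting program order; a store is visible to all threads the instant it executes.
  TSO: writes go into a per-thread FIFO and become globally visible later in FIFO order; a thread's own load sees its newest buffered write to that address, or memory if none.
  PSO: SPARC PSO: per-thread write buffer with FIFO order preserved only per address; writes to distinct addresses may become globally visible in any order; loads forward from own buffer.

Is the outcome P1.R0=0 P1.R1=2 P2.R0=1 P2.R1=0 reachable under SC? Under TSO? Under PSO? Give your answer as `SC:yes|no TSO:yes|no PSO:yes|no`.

outcome vector order: (P1.R0,P1.R1,P2.R0,P2.R1)
SC (9): 0000; 0002; 0012; 0200; 0202; 0212; 2200; 2202; 2212
TSO (9): 0000; 0002; 0012; 0200; 0202; 0212; 2200; 2202; 2212
PSO (12): 0000; 0002; 0010; 0012; 0200; 0202; 0210; 0212; 2200; 2202; 2210; 2212
target 0210 ∈ {PSO}

SC:no TSO:no PSO:yes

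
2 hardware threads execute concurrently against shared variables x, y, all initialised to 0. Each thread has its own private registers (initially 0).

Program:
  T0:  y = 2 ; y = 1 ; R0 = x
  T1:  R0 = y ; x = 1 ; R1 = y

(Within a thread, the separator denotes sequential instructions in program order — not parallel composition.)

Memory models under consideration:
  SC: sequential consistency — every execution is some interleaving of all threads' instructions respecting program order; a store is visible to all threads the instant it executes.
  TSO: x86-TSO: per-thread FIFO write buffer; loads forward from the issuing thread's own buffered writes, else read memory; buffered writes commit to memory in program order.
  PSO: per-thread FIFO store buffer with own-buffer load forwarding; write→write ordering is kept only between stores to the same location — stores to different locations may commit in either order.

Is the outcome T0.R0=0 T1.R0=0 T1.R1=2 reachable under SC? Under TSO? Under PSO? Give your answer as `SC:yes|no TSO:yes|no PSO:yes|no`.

outcome vector order: (T0.R0,T1.R0,T1.R1)
SC (9): (0,0,1), (0,1,1), (0,2,1), (1,0,0), (1,0,1), (1,0,2), (1,1,1), (1,2,1), (1,2,2)
TSO (12): (0,0,0), (0,0,1), (0,0,2), (0,1,1), (0,2,1), (0,2,2), (1,0,0), (1,0,1), (1,0,2), (1,1,1), (1,2,1), (1,2,2)
PSO (12): (0,0,0), (0,0,1), (0,0,2), (0,1,1), (0,2,1), (0,2,2), (1,0,0), (1,0,1), (1,0,2), (1,1,1), (1,2,1), (1,2,2)
target (0,0,2) ∈ {TSO,PSO}

SC:no TSO:yes PSO:yes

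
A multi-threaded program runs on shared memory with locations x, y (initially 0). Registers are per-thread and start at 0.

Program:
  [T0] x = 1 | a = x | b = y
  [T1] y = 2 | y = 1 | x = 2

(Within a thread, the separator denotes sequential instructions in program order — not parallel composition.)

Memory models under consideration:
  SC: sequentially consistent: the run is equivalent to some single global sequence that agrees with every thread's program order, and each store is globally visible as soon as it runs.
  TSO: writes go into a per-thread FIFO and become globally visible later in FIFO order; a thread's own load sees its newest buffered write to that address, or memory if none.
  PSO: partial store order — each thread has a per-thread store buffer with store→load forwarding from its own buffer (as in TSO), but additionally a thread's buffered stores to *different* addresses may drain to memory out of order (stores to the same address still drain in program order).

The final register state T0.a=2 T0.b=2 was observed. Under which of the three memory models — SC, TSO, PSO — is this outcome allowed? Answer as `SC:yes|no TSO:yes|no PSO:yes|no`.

outcome vector order: (T0.a,T0.b)
[SC] allowed = {10; 11; 12; 21}
[TSO] allowed = {10; 11; 12; 21}
[PSO] allowed = {10; 11; 12; 20; 21; 22}
target 22 ∈ {PSO}

SC:no TSO:no PSO:yes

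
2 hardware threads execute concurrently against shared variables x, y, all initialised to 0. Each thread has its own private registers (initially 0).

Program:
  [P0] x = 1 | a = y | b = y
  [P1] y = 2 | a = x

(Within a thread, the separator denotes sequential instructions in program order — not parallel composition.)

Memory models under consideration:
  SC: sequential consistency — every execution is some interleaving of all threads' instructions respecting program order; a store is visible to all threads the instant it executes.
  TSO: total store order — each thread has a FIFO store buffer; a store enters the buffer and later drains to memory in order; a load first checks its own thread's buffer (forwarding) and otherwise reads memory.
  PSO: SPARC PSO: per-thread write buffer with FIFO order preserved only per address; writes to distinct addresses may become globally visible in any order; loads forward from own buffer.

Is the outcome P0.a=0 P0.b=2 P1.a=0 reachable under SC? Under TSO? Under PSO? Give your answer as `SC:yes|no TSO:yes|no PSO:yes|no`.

SC:no TSO:yes PSO:yes

outcome vector order: (P0.a,P0.b,P1.a)
[SC] allowed = {<0 0 1> <0 2 1> <2 2 0> <2 2 1>}
[TSO] allowed = {<0 0 0> <0 0 1> <0 2 0> <0 2 1> <2 2 0> <2 2 1>}
[PSO] allowed = {<0 0 0> <0 0 1> <0 2 0> <0 2 1> <2 2 0> <2 2 1>}
target <0 2 0> ∈ {TSO,PSO}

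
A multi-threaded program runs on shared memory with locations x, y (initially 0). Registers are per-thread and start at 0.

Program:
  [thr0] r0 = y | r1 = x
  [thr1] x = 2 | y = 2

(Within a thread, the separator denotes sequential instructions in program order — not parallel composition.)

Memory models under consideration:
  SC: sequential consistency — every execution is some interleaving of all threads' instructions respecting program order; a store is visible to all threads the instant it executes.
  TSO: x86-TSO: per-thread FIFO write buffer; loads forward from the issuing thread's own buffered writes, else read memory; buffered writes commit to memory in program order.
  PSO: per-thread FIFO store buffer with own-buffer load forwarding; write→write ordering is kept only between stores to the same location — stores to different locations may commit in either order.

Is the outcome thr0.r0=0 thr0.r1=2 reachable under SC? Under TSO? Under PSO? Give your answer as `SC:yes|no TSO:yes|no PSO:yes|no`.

outcome vector order: (thr0.r0,thr0.r1)
under SC → 0/0 0/2 2/2
under TSO → 0/0 0/2 2/2
under PSO → 0/0 0/2 2/0 2/2
target 0/2 ∈ {SC,TSO,PSO}

SC:yes TSO:yes PSO:yes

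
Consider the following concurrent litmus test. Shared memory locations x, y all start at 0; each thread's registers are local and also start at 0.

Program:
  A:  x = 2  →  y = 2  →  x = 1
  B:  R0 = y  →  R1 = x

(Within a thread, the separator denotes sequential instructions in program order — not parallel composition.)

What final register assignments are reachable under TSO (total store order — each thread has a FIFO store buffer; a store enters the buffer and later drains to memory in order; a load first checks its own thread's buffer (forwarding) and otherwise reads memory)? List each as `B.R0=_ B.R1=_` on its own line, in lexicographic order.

B.R0=0 B.R1=0
B.R0=0 B.R1=1
B.R0=0 B.R1=2
B.R0=2 B.R1=1
B.R0=2 B.R1=2

outcome vector order: (B.R0,B.R1)
|TSO outcomes| = 5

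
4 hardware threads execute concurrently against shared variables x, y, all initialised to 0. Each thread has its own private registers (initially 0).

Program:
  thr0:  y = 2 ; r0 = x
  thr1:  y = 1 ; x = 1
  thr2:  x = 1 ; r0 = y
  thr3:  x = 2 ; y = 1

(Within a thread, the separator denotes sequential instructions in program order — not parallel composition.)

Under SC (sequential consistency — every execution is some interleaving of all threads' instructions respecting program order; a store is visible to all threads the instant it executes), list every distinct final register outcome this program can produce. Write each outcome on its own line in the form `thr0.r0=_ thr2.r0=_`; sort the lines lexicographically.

thr0.r0=0 thr2.r0=1
thr0.r0=0 thr2.r0=2
thr0.r0=1 thr2.r0=0
thr0.r0=1 thr2.r0=1
thr0.r0=1 thr2.r0=2
thr0.r0=2 thr2.r0=0
thr0.r0=2 thr2.r0=1
thr0.r0=2 thr2.r0=2

outcome vector order: (thr0.r0,thr2.r0)
|SC outcomes| = 8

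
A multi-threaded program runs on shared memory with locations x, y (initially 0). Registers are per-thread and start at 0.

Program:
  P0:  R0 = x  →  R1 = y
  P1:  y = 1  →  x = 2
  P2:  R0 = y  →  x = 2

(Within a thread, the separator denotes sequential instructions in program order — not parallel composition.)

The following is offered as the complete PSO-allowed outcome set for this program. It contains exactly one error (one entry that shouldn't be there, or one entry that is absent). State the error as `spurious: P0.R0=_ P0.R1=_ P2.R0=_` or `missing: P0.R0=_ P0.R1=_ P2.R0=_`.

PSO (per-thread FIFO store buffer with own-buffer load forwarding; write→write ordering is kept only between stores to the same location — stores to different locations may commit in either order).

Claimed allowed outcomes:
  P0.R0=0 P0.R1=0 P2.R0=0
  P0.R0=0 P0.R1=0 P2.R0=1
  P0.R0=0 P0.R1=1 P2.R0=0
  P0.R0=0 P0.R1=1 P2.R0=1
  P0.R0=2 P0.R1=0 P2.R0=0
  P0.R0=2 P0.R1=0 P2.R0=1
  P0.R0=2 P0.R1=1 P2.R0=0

missing: P0.R0=2 P0.R1=1 P2.R0=1

outcome vector order: (P0.R0,P0.R1,P2.R0)
PSO (8): (0,0,0), (0,0,1), (0,1,0), (0,1,1), (2,0,0), (2,0,1), (2,1,0), (2,1,1)
PSO∖claimed = {(2,1,1)}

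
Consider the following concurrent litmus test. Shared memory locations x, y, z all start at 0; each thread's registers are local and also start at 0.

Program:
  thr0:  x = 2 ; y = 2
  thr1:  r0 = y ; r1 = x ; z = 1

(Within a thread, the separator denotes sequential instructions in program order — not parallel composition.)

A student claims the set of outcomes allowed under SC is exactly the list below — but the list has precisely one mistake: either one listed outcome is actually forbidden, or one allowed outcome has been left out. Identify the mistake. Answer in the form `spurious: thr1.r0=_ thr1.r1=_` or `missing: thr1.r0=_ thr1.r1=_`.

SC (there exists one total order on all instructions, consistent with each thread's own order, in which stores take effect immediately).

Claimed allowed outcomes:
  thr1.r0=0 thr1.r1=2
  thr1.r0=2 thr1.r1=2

outcome vector order: (thr1.r0,thr1.r1)
under SC → 0/0; 0/2; 2/2
SC∖claimed = {0/0}

missing: thr1.r0=0 thr1.r1=0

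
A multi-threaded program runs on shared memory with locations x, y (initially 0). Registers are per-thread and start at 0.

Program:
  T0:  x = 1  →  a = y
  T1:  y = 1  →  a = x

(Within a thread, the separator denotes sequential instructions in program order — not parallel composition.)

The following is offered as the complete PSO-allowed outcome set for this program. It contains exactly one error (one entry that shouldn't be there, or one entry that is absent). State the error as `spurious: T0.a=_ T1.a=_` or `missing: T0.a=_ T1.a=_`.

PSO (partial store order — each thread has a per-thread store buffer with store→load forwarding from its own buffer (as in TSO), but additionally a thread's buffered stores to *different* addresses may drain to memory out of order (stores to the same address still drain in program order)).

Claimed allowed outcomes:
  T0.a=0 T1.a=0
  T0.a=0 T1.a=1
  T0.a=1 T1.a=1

missing: T0.a=1 T1.a=0

outcome vector order: (T0.a,T1.a)
PSO (4): (0,0); (0,1); (1,0); (1,1)
PSO∖claimed = {(1,0)}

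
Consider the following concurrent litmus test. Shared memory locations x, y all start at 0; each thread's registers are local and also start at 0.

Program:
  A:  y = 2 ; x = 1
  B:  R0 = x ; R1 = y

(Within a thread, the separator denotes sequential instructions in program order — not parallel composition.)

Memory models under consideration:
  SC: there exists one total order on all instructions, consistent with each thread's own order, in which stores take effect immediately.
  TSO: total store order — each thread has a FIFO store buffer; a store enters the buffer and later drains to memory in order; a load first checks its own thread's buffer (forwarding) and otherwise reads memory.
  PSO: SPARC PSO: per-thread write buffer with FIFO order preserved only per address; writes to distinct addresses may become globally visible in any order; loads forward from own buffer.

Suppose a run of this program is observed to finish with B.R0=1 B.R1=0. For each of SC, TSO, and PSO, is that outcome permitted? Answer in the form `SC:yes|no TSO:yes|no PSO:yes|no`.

outcome vector order: (B.R0,B.R1)
[SC] allowed = {00; 02; 12}
[TSO] allowed = {00; 02; 12}
[PSO] allowed = {00; 02; 10; 12}
target 10 ∈ {PSO}

SC:no TSO:no PSO:yes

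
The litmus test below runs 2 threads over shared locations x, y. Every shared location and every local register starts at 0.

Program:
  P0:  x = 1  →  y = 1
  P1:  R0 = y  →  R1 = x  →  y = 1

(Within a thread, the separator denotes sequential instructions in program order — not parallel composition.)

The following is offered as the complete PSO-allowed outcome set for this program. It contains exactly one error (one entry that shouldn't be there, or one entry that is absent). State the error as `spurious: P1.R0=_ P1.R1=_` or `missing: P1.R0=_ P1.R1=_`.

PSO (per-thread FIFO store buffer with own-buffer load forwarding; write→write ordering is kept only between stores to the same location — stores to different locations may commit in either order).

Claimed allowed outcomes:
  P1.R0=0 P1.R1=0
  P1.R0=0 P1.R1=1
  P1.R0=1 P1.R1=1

missing: P1.R0=1 P1.R1=0

outcome vector order: (P1.R0,P1.R1)
PSO (4): 0/0, 0/1, 1/0, 1/1
PSO∖claimed = {1/0}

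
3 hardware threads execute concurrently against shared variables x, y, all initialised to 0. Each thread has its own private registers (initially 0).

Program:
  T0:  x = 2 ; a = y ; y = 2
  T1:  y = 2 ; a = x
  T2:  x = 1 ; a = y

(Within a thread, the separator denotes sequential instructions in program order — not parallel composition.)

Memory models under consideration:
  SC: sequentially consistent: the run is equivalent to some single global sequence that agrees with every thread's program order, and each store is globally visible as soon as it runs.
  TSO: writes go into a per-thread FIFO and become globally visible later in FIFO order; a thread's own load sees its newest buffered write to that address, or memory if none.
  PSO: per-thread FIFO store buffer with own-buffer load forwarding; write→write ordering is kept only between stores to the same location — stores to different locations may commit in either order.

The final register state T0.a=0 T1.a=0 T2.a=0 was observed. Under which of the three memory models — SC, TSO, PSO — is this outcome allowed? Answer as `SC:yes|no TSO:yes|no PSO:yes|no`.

outcome vector order: (T0.a,T1.a,T2.a)
under SC → <0 1 0>; <0 1 2>; <0 2 0>; <0 2 2>; <2 0 2>; <2 1 0>; <2 1 2>; <2 2 0>; <2 2 2>
under TSO → <0 0 0>; <0 0 2>; <0 1 0>; <0 1 2>; <0 2 0>; <0 2 2>; <2 0 0>; <2 0 2>; <2 1 0>; <2 1 2>; <2 2 0>; <2 2 2>
under PSO → <0 0 0>; <0 0 2>; <0 1 0>; <0 1 2>; <0 2 0>; <0 2 2>; <2 0 0>; <2 0 2>; <2 1 0>; <2 1 2>; <2 2 0>; <2 2 2>
target <0 0 0> ∈ {TSO,PSO}

SC:no TSO:yes PSO:yes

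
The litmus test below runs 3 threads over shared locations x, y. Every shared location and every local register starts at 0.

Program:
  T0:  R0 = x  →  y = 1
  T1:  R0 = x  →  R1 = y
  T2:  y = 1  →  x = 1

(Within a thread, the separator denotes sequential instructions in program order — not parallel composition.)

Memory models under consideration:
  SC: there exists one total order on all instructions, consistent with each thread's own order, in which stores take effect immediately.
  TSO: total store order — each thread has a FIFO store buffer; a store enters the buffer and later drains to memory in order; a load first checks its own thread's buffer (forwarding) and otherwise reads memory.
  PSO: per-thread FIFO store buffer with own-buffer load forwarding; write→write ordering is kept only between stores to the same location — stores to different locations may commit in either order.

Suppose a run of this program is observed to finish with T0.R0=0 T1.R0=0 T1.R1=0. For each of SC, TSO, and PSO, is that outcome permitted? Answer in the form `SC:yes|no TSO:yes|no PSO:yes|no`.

outcome vector order: (T0.R0,T1.R0,T1.R1)
under SC → <0 0 0>, <0 0 1>, <0 1 1>, <1 0 0>, <1 0 1>, <1 1 1>
under TSO → <0 0 0>, <0 0 1>, <0 1 1>, <1 0 0>, <1 0 1>, <1 1 1>
under PSO → <0 0 0>, <0 0 1>, <0 1 0>, <0 1 1>, <1 0 0>, <1 0 1>, <1 1 0>, <1 1 1>
target <0 0 0> ∈ {SC,TSO,PSO}

SC:yes TSO:yes PSO:yes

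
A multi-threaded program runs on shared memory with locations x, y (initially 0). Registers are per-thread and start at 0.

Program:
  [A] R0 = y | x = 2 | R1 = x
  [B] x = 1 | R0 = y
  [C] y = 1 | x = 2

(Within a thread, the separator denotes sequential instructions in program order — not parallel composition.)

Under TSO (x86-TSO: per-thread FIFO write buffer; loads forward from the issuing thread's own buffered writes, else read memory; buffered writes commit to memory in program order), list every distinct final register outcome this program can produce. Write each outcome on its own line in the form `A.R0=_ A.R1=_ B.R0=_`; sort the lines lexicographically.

A.R0=0 A.R1=1 B.R0=0
A.R0=0 A.R1=1 B.R0=1
A.R0=0 A.R1=2 B.R0=0
A.R0=0 A.R1=2 B.R0=1
A.R0=1 A.R1=1 B.R0=0
A.R0=1 A.R1=1 B.R0=1
A.R0=1 A.R1=2 B.R0=0
A.R0=1 A.R1=2 B.R0=1

outcome vector order: (A.R0,A.R1,B.R0)
|TSO outcomes| = 8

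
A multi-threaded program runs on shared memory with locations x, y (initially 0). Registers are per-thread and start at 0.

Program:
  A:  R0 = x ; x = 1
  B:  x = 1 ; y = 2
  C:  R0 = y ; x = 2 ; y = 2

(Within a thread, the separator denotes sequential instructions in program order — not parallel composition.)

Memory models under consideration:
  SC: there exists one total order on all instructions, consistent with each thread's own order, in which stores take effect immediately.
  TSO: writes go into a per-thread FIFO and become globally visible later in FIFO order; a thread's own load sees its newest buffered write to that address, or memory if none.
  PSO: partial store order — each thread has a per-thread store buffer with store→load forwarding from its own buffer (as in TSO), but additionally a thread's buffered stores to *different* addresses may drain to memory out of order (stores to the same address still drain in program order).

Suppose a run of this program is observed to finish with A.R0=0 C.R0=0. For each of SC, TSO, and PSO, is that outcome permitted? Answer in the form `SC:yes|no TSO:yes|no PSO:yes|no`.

SC:yes TSO:yes PSO:yes

outcome vector order: (A.R0,C.R0)
under SC → <0 0>; <0 2>; <1 0>; <1 2>; <2 0>; <2 2>
under TSO → <0 0>; <0 2>; <1 0>; <1 2>; <2 0>; <2 2>
under PSO → <0 0>; <0 2>; <1 0>; <1 2>; <2 0>; <2 2>
target <0 0> ∈ {SC,TSO,PSO}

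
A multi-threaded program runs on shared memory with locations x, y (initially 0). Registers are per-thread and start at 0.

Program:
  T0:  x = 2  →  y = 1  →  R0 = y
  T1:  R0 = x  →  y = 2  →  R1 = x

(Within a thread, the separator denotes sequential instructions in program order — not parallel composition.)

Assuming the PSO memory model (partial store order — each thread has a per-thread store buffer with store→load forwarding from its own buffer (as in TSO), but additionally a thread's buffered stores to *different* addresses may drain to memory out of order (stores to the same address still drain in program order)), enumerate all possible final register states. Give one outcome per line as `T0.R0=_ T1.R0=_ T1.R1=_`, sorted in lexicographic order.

T0.R0=1 T1.R0=0 T1.R1=0
T0.R0=1 T1.R0=0 T1.R1=2
T0.R0=1 T1.R0=2 T1.R1=2
T0.R0=2 T1.R0=0 T1.R1=0
T0.R0=2 T1.R0=0 T1.R1=2
T0.R0=2 T1.R0=2 T1.R1=2

outcome vector order: (T0.R0,T1.R0,T1.R1)
|PSO outcomes| = 6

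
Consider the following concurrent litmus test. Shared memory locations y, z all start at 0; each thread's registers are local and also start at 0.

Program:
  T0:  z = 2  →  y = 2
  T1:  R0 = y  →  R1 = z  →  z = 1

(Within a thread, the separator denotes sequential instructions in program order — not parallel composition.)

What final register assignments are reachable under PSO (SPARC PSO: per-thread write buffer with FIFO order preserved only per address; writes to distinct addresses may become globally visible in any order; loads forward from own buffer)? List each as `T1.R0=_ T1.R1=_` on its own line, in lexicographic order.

outcome vector order: (T1.R0,T1.R1)
|PSO outcomes| = 4

T1.R0=0 T1.R1=0
T1.R0=0 T1.R1=2
T1.R0=2 T1.R1=0
T1.R0=2 T1.R1=2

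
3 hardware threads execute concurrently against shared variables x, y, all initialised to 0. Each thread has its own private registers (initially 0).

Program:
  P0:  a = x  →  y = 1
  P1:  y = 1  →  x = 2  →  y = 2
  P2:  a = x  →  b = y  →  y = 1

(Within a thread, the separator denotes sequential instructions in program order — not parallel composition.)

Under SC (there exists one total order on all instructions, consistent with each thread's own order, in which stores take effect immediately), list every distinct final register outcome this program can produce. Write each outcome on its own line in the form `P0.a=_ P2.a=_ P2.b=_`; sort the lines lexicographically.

outcome vector order: (P0.a,P2.a,P2.b)
|SC outcomes| = 10

P0.a=0 P2.a=0 P2.b=0
P0.a=0 P2.a=0 P2.b=1
P0.a=0 P2.a=0 P2.b=2
P0.a=0 P2.a=2 P2.b=1
P0.a=0 P2.a=2 P2.b=2
P0.a=2 P2.a=0 P2.b=0
P0.a=2 P2.a=0 P2.b=1
P0.a=2 P2.a=0 P2.b=2
P0.a=2 P2.a=2 P2.b=1
P0.a=2 P2.a=2 P2.b=2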